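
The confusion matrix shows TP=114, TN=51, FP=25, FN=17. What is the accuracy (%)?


Accuracy = (TP+TN)/(TP+TN+FP+FN)
= (114+51)/(207)
= 165/207 = 79.71%

79.71%


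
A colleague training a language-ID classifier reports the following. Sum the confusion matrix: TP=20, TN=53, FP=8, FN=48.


Total = TP + TN + FP + FN
= 20 + 53 + 8 + 48
= 129
(Predicted positive: 28, predicted negative: 101)

129


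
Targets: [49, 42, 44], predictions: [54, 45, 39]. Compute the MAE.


Absolute errors: |49-54|=5, |42-45|=3, |44-39|=5
Sum = 13
MAE = 13/3 = 13/3

13/3


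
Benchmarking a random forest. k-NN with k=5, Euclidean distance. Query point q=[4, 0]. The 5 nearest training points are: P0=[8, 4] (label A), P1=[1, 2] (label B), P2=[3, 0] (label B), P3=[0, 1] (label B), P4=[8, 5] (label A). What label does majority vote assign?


d(q,P0) = 5.6569  (label A)
d(q,P1) = 3.6056  (label B)
d(q,P2) = 1.0  (label B)
d(q,P3) = 4.1231  (label B)
d(q,P4) = 6.4031  (label A)
Votes: A=2, B=3
Majority → B

B


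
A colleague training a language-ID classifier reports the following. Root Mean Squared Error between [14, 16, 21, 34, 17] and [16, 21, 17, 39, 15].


MSE = 74/5 = 14.8
RMSE = √(74/5) = 3.8471

3.8471


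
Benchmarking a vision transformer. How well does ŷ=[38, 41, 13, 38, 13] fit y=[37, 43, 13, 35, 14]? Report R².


ȳ = 28.4
SS_res = Σ(y-ŷ)² = 15
SS_tot = Σ(y-ȳ)² = 775.2
R² = 1 - SS_res/SS_tot = 1 - 0.0193 = 0.9807

0.9807


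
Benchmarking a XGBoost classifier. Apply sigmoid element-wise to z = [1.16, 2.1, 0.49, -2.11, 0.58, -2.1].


σ(1.16) = 1/(1+e^-1.16) = 0.7613
σ(2.1) = 1/(1+e^-2.1) = 0.8909
σ(0.49) = 1/(1+e^-0.49) = 0.6201
σ(-2.11) = 1/(1+e^2.11) = 0.1081
σ(0.58) = 1/(1+e^-0.58) = 0.6411
σ(-2.1) = 1/(1+e^2.1) = 0.1091
result = [0.7613, 0.8909, 0.6201, 0.1081, 0.6411, 0.1091]

[0.7613, 0.8909, 0.6201, 0.1081, 0.6411, 0.1091]


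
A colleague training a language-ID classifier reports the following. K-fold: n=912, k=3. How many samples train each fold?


Fold size = 912/3 = 304
Training per fold = 912 - 304 = 608

608


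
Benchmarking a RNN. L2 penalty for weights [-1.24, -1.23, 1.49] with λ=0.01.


‖w‖₂² = (-1.24)² + (-1.23)² + (1.49)²
     = 1.5376 + 1.5129 + 2.2201
     = 5.2706
λ·‖w‖₂² = 0.01·5.2706 = 0.052706

0.052706


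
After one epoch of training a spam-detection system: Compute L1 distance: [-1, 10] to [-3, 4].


d = |-1+ 3| + |10-4|
  = 2 + 6
  = 8

8


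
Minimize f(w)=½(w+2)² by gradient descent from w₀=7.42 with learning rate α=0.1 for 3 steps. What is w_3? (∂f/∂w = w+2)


step 1: grad = 7.42+2 = 9.42; w = 7.42 - 0.1·(9.42) = 6.478
step 2: grad = 6.478+2 = 8.478; w = 6.478 - 0.1·(8.478) = 5.6302
step 3: grad = 5.6302+2 = 7.6302; w = 5.6302 - 0.1·(7.6302) = 4.86718

4.86718


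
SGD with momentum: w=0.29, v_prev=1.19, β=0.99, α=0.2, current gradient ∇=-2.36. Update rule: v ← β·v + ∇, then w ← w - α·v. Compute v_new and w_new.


v_new = 0.99·1.19 - 2.36 = 1.1781 - 2.36 = -1.1819
w_new = 0.29 - 0.2·-1.1819 = 0.29 + 0.23638 = 0.52638

v_new=-1.1819, w_new=0.52638


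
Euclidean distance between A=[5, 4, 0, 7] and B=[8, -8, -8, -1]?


d = √((5-8)² + (4+ 8)² + (0+ 8)² + (7+ 1)²)
  = √(9 + 144 + 64 + 64)
  = √281 = 16.7631

16.7631


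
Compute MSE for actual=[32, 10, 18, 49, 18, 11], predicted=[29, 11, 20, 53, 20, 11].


Squared errors: (32-29)²=9, (10-11)²=1, (18-20)²=4, (49-53)²=16, (18-20)²=4, (11-11)²=0
Sum = 34
MSE = 34/6 = 17/3

17/3


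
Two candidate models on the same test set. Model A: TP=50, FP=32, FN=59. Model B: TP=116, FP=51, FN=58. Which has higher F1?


Model A: P=50/82=0.6098, R=50/109=0.4587, F1=2PR/(P+R)=2TP/(2TP+FP+FN)=100/191=0.5236
Model B: P=116/167=0.6946, R=116/174=0.6667, F1=2PR/(P+R)=2TP/(2TP+FP+FN)=232/341=0.6804
0.5236 < 0.6804 → Model B

Model B


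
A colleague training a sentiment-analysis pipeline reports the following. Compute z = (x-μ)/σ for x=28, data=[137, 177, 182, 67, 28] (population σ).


μ = 118.2, σ = 61.0554
z = (28 - 118.2)/61.0554 = -1.4773

-1.4773


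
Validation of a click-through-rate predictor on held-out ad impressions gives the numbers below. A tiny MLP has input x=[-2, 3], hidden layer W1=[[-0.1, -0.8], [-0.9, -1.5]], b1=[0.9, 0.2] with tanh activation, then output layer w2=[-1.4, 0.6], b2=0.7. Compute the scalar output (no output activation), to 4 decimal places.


z1[0] = (-0.1)·(-2) + (-0.8)·(3) + 0.9 = -1.3
z1[1] = (-0.9)·(-2) + (-1.5)·(3) + 0.2 = -2.5
h = tanh(z1) = [-0.8617, -0.9866]
output = (-1.4)·(-0.8617) + (0.6)·(-0.9866) + 0.7 = 1.3144

1.3144


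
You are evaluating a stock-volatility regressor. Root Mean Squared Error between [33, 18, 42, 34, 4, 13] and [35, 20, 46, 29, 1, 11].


MSE = 62/6 = 10.3333
RMSE = √(62/6) = 3.2146

3.2146


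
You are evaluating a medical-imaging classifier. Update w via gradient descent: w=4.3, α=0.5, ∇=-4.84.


w_new = w - α·∇
= 4.3 - 0.5·-4.84
= 4.3 + 2.42
= 6.72

6.72


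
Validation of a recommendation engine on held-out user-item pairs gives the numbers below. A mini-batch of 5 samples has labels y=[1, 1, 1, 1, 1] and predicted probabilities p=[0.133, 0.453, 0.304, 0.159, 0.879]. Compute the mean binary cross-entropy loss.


L[0] = -ln(0.133) = 2.0174
L[1] = -ln(0.453) = 0.7919
L[2] = -ln(0.304) = 1.1907
L[3] = -ln(0.159) = 1.8389
L[4] = -ln(0.879) = 0.129
mean = (2.0174 + 0.7919 + 1.1907 + 1.8389 + 0.129)/5 = 1.1936

1.1936


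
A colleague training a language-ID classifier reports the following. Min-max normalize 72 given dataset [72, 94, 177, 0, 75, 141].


min=0, max=177
(72-0)/(177-0) = 72/177 = 0.4068

0.4068


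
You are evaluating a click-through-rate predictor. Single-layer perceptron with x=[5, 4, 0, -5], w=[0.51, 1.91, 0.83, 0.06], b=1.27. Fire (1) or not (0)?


z = (5)·(0.51) + (4)·(1.91) + (0)·(0.83) + (-5)·(0.06) + 1.27
  = 11.16
step(z) = 1 (z≥0)

1


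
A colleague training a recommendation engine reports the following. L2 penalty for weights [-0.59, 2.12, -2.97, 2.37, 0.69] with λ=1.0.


‖w‖₂² = (-0.59)² + (2.12)² + (-2.97)² + (2.37)² + (0.69)²
     = 0.3481 + 4.4944 + 8.8209 + 5.6169 + 0.4761
     = 19.7564
λ·‖w‖₂² = 1.0·19.7564 = 19.7564

19.7564


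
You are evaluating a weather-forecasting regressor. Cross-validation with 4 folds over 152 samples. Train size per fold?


Fold size = 152/4 = 38
Training per fold = 152 - 38 = 114

114


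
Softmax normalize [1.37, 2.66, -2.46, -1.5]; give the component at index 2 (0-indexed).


Exponentials: e^1.37=3.9354, e^2.66=14.2963, e^-2.46=0.0854, e^-1.5=0.2231
Sum = 18.5402
Softmax = [0.2123, 0.7711, 0.0046, 0.012]
p[2] = 0.0854/18.5402 = 0.0046

0.0046


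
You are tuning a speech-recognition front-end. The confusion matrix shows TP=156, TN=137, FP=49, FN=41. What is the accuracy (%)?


Accuracy = (TP+TN)/(TP+TN+FP+FN)
= (156+137)/(383)
= 293/383 = 76.5%

76.5%


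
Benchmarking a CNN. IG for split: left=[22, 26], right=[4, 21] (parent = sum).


Parent = [26, 47], H_parent = 0.9395
H_left = 0.995 (n=48), H_right = 0.6343 (n=25)
H_children = (48/73)·0.995 + (25/73)·0.6343 = 0.8715
IG = 0.9395 - 0.8715 = 0.068

0.068


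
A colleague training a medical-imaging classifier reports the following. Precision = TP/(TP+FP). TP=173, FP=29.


Precision = TP/(TP+FP)
= 173/(173+29)
= 173/202 = 85.64%

85.64%


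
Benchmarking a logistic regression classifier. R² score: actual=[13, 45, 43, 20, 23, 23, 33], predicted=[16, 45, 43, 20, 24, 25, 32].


ȳ = 28.5714
SS_res = Σ(y-ŷ)² = 15
SS_tot = Σ(y-ȳ)² = 875.71
R² = 1 - SS_res/SS_tot = 1 - 0.0171 = 0.9829

0.9829


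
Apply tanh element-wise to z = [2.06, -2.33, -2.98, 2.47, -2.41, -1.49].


tanh(2.06) = 0.968
tanh(-2.33) = -0.9812
tanh(-2.98) = -0.9949
tanh(2.47) = 0.9858
tanh(-2.41) = -0.984
tanh(-1.49) = -0.9033
result = [0.968, -0.9812, -0.9949, 0.9858, -0.984, -0.9033]

[0.968, -0.9812, -0.9949, 0.9858, -0.984, -0.9033]


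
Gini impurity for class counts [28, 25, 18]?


Probabilities: [28/71, 25/71, 18/71] ≈ [0.3944, 0.3521, 0.2535]
Σpᵢ² = (784 + 625 + 324)/71² = 1733/5041
Gini = 1 - Σpᵢ² = 1 - 1733/5041 = 0.6562

0.6562


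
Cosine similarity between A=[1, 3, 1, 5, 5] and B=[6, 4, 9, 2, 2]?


A·B = 1·6 + 3·4 + 1·9 + 5·2 + 5·2 = 47
‖A‖ = √61 = 7.8102, ‖B‖ = √141 = 11.8743
cos = 47/(√61·√141) = 47/√8601 = 0.5068

0.5068


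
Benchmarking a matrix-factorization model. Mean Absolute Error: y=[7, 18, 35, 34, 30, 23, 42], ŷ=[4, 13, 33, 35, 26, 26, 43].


Absolute errors: |7-4|=3, |18-13|=5, |35-33|=2, |34-35|=1, |30-26|=4, |23-26|=3, |42-43|=1
Sum = 19
MAE = 19/7 = 19/7

19/7


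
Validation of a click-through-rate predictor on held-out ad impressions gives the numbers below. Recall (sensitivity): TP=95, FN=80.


Recall = TP/(TP+FN)
= 95/(95+80)
= 95/175 = 54.29%

54.29%


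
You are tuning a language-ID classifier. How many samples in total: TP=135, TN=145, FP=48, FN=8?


Total = TP + TN + FP + FN
= 135 + 145 + 48 + 8
= 336
(Predicted positive: 183, predicted negative: 153)

336


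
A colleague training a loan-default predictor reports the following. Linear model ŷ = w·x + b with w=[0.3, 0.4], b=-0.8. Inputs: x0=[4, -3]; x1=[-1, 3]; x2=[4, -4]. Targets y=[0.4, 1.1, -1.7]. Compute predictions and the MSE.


ŷ0 = (0.3)·(4) + (0.4)·(-3) - 0.8 = -0.8
ŷ1 = (0.3)·(-1) + (0.4)·(3) - 0.8 = 0.1
ŷ2 = (0.3)·(4) + (0.4)·(-4) - 0.8 = -1.2
errors² = [1.44, 1.0, 0.25]
MSE = 2.6900/3 = 0.8967

0.8967


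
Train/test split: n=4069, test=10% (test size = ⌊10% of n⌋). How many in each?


Test = ⌊4069·10/100⌋ = 406
Train = 4069 - 406 = 3663

Train: 3663, Test: 406


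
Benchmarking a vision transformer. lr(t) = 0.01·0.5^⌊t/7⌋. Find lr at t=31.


n_drops = ⌊31/7⌋ = 4
lr = 0.01·0.5^4 = 0.01·0.0625 = 0.000625

0.000625


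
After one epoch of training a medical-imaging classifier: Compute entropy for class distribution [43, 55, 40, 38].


Probabilities: [43/176, 55/176, 40/176, 38/176] ≈ [0.2443, 0.3125, 0.2273, 0.2159]
H = -((43/176)·log₂(43/176) + (55/176)·log₂(55/176) + (40/176)·log₂(40/176) + (38/176)·log₂(38/176))
  = 1.9844 bits

1.9844 bits


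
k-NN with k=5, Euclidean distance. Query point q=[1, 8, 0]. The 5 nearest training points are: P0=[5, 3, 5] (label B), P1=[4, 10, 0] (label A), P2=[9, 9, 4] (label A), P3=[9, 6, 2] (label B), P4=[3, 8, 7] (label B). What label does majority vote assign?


d(q,P0) = 8.124  (label B)
d(q,P1) = 3.6056  (label A)
d(q,P2) = 9.0  (label A)
d(q,P3) = 8.4853  (label B)
d(q,P4) = 7.2801  (label B)
Votes: A=2, B=3
Majority → B

B


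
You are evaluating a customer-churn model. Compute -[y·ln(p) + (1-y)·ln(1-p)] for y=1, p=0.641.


BCE = -[y·ln(p) + (1-y)·ln(1-p)]
= -1·ln(0.641) - 0
= -ln(0.641) = 0.4447

0.4447


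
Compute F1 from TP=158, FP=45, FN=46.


Precision = 158/203 = 0.7783
Recall = 158/204 = 0.7745
F1 = 2·P·R/(P+R) = 2·TP/(2·TP+FP+FN) = 316/(316+45+46) = 316/407 = 0.7764

0.7764


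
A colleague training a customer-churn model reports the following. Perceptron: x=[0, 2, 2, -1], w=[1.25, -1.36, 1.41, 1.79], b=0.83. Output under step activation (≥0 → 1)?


z = (0)·(1.25) + (2)·(-1.36) + (2)·(1.41) + (-1)·(1.79) + 0.83
  = -0.86
step(z) = 0 (z<0)

0


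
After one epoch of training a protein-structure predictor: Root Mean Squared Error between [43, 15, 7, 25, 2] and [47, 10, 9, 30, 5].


MSE = 79/5 = 15.8
RMSE = √(79/5) = 3.9749

3.9749


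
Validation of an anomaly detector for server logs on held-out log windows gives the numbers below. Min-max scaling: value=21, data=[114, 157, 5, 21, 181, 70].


min=5, max=181
(21-5)/(181-5) = 16/176 = 0.0909

0.0909


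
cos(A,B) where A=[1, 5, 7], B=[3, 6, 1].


A·B = 1·3 + 5·6 + 7·1 = 40
‖A‖ = √75 = 8.6603, ‖B‖ = √46 = 6.7823
cos = 40/(√75·√46) = 40/√3450 = 0.681

0.681


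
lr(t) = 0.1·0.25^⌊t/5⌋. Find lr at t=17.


n_drops = ⌊17/5⌋ = 3
lr = 0.1·0.25^3 = 0.1·0.015625 = 0.0015625

0.0015625


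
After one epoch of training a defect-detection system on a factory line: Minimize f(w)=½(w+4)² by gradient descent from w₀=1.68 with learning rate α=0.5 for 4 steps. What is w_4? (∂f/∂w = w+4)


step 1: grad = 1.68+4 = 5.68; w = 1.68 - 0.5·(5.68) = -1.16
step 2: grad = -1.16+4 = 2.84; w = -1.16 - 0.5·(2.84) = -2.58
step 3: grad = -2.58+4 = 1.42; w = -2.58 - 0.5·(1.42) = -3.29
step 4: grad = -3.29+4 = 0.71; w = -3.29 - 0.5·(0.71) = -3.645

-3.645


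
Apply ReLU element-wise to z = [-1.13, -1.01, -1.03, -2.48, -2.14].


ReLU(-1.13) = max(0, -1.13) = 0.0
ReLU(-1.01) = max(0, -1.01) = 0.0
ReLU(-1.03) = max(0, -1.03) = 0.0
ReLU(-2.48) = max(0, -2.48) = 0.0
ReLU(-2.14) = max(0, -2.14) = 0.0
result = [0.0, 0.0, 0.0, 0.0, 0.0]

[0.0, 0.0, 0.0, 0.0, 0.0]


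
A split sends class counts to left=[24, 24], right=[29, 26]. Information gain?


Parent = [53, 50], H_parent = 0.9994
H_left = 1 (n=48), H_right = 0.9979 (n=55)
H_children = (48/103)·1 + (55/103)·0.9979 = 0.9989
IG = 0.9994 - 0.9989 = 0.0005

0.0005


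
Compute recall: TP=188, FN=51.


Recall = TP/(TP+FN)
= 188/(188+51)
= 188/239 = 78.66%

78.66%


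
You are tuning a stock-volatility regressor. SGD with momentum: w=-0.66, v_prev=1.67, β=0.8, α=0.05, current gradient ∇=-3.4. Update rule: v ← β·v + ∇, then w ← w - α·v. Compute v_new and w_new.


v_new = 0.8·1.67 - 3.4 = 1.336 - 3.4 = -2.064
w_new = -0.66 - 0.05·-2.064 = -0.66 + 0.1032 = -0.5568

v_new=-2.064, w_new=-0.5568


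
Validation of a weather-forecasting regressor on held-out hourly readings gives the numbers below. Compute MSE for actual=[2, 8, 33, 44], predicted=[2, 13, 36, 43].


Squared errors: (2-2)²=0, (8-13)²=25, (33-36)²=9, (44-43)²=1
Sum = 35
MSE = 35/4 = 35/4

35/4


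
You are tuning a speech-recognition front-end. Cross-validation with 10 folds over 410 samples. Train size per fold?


Fold size = 410/10 = 41
Training per fold = 410 - 41 = 369

369


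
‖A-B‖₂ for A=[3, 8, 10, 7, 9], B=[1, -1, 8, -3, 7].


d = √((3-1)² + (8+ 1)² + (10-8)² + (7+ 3)² + (9-7)²)
  = √(4 + 81 + 4 + 100 + 4)
  = √193 = 13.8924

13.8924


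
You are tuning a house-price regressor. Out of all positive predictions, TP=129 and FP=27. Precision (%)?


Precision = TP/(TP+FP)
= 129/(129+27)
= 129/156 = 82.69%

82.69%


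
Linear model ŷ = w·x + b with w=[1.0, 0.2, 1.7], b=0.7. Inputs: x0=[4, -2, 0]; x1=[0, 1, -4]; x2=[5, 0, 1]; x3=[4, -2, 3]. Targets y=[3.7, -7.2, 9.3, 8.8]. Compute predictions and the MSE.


ŷ0 = (1.0)·(4) + (0.2)·(-2) + (1.7)·(0) + 0.7 = 4.3
ŷ1 = (1.0)·(0) + (0.2)·(1) + (1.7)·(-4) + 0.7 = -5.9
ŷ2 = (1.0)·(5) + (0.2)·(0) + (1.7)·(1) + 0.7 = 7.4
ŷ3 = (1.0)·(4) + (0.2)·(-2) + (1.7)·(3) + 0.7 = 9.4
errors² = [0.36, 1.69, 3.61, 0.36]
MSE = 6.0200/4 = 1.505

1.505


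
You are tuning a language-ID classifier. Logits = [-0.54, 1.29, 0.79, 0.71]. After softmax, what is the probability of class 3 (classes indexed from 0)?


Exponentials: e^-0.54=0.5827, e^1.29=3.6328, e^0.79=2.2034, e^0.71=2.034
Sum = 8.4529
Softmax = [0.0689, 0.4298, 0.2607, 0.2406]
p[3] = 2.034/8.4529 = 0.2406

0.2406


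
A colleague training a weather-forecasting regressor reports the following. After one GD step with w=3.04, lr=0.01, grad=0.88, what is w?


w_new = w - α·∇
= 3.04 - 0.01·0.88
= 3.04 - 0.0088
= 3.0312

3.0312


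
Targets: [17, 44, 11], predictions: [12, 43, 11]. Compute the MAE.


Absolute errors: |17-12|=5, |44-43|=1, |11-11|=0
Sum = 6
MAE = 6/3 = 2

2


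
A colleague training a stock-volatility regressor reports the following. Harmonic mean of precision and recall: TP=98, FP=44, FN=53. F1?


Precision = 98/142 = 0.6901
Recall = 98/151 = 0.649
F1 = 2·P·R/(P+R) = 2·TP/(2·TP+FP+FN) = 196/(196+44+53) = 196/293 = 0.6689

0.6689


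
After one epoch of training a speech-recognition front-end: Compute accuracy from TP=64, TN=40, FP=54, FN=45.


Accuracy = (TP+TN)/(TP+TN+FP+FN)
= (64+40)/(203)
= 104/203 = 51.23%

51.23%


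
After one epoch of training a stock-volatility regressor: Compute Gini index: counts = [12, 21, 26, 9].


Probabilities: [12/68, 21/68, 26/68, 9/68] ≈ [0.1765, 0.3088, 0.3824, 0.1324]
Σpᵢ² = (144 + 441 + 676 + 81)/68² = 1342/4624
Gini = 1 - Σpᵢ² = 1 - 1342/4624 = 0.7098

0.7098


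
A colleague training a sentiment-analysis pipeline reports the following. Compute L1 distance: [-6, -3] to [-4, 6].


d = |-6+ 4| + |-3-6|
  = 2 + 9
  = 11

11


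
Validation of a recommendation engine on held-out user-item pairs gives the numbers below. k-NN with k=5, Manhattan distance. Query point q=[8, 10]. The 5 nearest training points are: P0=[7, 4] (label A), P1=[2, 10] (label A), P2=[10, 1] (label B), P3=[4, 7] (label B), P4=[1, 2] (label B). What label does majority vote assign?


d(q,P0) = 7  (label A)
d(q,P1) = 6  (label A)
d(q,P2) = 11  (label B)
d(q,P3) = 7  (label B)
d(q,P4) = 15  (label B)
Votes: A=2, B=3
Majority → B

B


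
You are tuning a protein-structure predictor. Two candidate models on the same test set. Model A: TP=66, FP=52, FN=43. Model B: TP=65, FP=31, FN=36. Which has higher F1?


Model A: P=66/118=0.5593, R=66/109=0.6055, F1=2PR/(P+R)=2TP/(2TP+FP+FN)=132/227=0.5815
Model B: P=65/96=0.6771, R=65/101=0.6436, F1=2PR/(P+R)=2TP/(2TP+FP+FN)=130/197=0.6599
0.5815 < 0.6599 → Model B

Model B


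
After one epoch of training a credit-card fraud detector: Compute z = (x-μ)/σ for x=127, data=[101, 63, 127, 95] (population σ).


μ = 96.5, σ = 22.7761
z = (127 - 96.5)/22.7761 = 1.3391

1.3391


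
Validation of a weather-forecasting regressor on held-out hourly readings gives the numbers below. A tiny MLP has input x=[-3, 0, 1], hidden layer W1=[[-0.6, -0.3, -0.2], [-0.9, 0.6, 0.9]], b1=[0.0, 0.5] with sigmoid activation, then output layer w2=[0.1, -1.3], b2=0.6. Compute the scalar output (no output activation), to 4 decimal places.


z1[0] = (-0.6)·(-3) + (-0.3)·(0) + (-0.2)·(1) + 0.0 = 1.6
z1[1] = (-0.9)·(-3) + (0.6)·(0) + (0.9)·(1) + 0.5 = 4.1
h = sigmoid(z1) = [0.832, 0.9837]
output = (0.1)·(0.832) + (-1.3)·(0.9837) + 0.6 = -0.5956

-0.5956


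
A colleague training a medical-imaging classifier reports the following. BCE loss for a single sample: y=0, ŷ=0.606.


BCE = -[y·ln(p) + (1-y)·ln(1-p)]
= -0 - 1·ln(1-0.606)
= -ln(0.394) = 0.9314

0.9314


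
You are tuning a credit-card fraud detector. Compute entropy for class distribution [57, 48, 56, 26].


Probabilities: [57/187, 48/187, 56/187, 26/187] ≈ [0.3048, 0.2567, 0.2995, 0.139]
H = -((57/187)·log₂(57/187) + (48/187)·log₂(48/187) + (56/187)·log₂(56/187) + (26/187)·log₂(26/187))
  = 1.9427 bits

1.9427 bits


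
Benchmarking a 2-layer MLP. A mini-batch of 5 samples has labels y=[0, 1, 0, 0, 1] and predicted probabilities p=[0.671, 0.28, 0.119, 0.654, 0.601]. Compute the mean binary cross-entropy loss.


L[0] = -ln(1-0.671) = -ln(0.329) = 1.1117
L[1] = -ln(0.28) = 1.273
L[2] = -ln(1-0.119) = -ln(0.881) = 0.1267
L[3] = -ln(1-0.654) = -ln(0.346) = 1.0613
L[4] = -ln(0.601) = 0.5092
mean = (1.1117 + 1.273 + 0.1267 + 1.0613 + 0.5092)/5 = 0.8164

0.8164


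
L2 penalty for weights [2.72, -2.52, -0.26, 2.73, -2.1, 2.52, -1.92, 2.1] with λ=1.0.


‖w‖₂² = (2.72)² + (-2.52)² + (-0.26)² + (2.73)² + (-2.1)² + (2.52)² + (-1.92)² + (2.1)²
     = 7.3984 + 6.3504 + 0.0676 + 7.4529 + 4.41 + 6.3504 + 3.6864 + 4.41
     = 40.1261
λ·‖w‖₂² = 1.0·40.1261 = 40.1261

40.1261


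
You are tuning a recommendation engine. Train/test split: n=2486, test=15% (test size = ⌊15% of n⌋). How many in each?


Test = ⌊2486·15/100⌋ = 372
Train = 2486 - 372 = 2114

Train: 2114, Test: 372


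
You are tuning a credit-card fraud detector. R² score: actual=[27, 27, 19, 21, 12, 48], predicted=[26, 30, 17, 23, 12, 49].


ȳ = 25.6667
SS_res = Σ(y-ŷ)² = 19
SS_tot = Σ(y-ȳ)² = 755.33
R² = 1 - SS_res/SS_tot = 1 - 0.0252 = 0.9748

0.9748


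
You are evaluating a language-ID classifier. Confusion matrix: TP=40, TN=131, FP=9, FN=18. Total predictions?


Total = TP + TN + FP + FN
= 40 + 131 + 9 + 18
= 198
(Predicted positive: 49, predicted negative: 149)

198


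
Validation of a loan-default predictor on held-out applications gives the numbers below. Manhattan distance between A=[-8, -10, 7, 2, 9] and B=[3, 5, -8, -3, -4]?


d = |-8-3| + |-10-5| + |7+ 8| + |2+ 3| + |9+ 4|
  = 11 + 15 + 15 + 5 + 13
  = 59

59


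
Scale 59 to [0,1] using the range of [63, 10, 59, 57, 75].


min=10, max=75
(59-10)/(75-10) = 49/65 = 0.7538

0.7538


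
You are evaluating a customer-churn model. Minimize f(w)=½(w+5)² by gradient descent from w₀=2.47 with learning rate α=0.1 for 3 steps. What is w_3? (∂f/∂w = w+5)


step 1: grad = 2.47+5 = 7.47; w = 2.47 - 0.1·(7.47) = 1.723
step 2: grad = 1.723+5 = 6.723; w = 1.723 - 0.1·(6.723) = 1.0507
step 3: grad = 1.0507+5 = 6.0507; w = 1.0507 - 0.1·(6.0507) = 0.44563

0.44563


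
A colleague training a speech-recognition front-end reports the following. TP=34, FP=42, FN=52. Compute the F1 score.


Precision = 34/76 = 0.4474
Recall = 34/86 = 0.3953
F1 = 2·P·R/(P+R) = 2·TP/(2·TP+FP+FN) = 68/(68+42+52) = 68/162 = 0.4198

0.4198


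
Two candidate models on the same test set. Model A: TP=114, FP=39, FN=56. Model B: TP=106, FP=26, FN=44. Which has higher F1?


Model A: P=114/153=0.7451, R=114/170=0.6706, F1=2PR/(P+R)=2TP/(2TP+FP+FN)=228/323=0.7059
Model B: P=106/132=0.803, R=106/150=0.7067, F1=2PR/(P+R)=2TP/(2TP+FP+FN)=212/282=0.7518
0.7059 < 0.7518 → Model B

Model B


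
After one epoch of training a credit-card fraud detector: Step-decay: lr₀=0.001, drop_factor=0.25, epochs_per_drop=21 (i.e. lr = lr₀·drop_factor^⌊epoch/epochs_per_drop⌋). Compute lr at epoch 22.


n_drops = ⌊22/21⌋ = 1
lr = 0.001·0.25^1 = 0.001·0.25 = 0.00025

0.00025


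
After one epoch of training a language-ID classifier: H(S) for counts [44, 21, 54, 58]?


Probabilities: [44/177, 21/177, 54/177, 58/177] ≈ [0.2486, 0.1186, 0.3051, 0.3277]
H = -((44/177)·log₂(44/177) + (21/177)·log₂(21/177) + (54/177)·log₂(54/177) + (58/177)·log₂(58/177))
  = 1.914 bits

1.914 bits


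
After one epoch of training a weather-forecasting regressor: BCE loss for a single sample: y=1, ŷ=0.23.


BCE = -[y·ln(p) + (1-y)·ln(1-p)]
= -1·ln(0.23) - 0
= -ln(0.23) = 1.4697

1.4697


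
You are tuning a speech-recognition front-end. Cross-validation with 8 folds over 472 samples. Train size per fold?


Fold size = 472/8 = 59
Training per fold = 472 - 59 = 413

413


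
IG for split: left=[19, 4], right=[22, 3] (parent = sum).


Parent = [41, 7], H_parent = 0.5993
H_left = 0.6666 (n=23), H_right = 0.5294 (n=25)
H_children = (23/48)·0.6666 + (25/48)·0.5294 = 0.5951
IG = 0.5993 - 0.5951 = 0.0042

0.0042


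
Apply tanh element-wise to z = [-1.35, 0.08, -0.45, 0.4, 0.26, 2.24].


tanh(-1.35) = -0.8741
tanh(0.08) = 0.0798
tanh(-0.45) = -0.4219
tanh(0.4) = 0.3799
tanh(0.26) = 0.2543
tanh(2.24) = 0.9776
result = [-0.8741, 0.0798, -0.4219, 0.3799, 0.2543, 0.9776]

[-0.8741, 0.0798, -0.4219, 0.3799, 0.2543, 0.9776]


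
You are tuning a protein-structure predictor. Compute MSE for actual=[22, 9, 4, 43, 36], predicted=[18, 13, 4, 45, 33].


Squared errors: (22-18)²=16, (9-13)²=16, (4-4)²=0, (43-45)²=4, (36-33)²=9
Sum = 45
MSE = 45/5 = 9

9


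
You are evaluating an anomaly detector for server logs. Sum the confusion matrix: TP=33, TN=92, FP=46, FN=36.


Total = TP + TN + FP + FN
= 33 + 92 + 46 + 36
= 207
(Predicted positive: 79, predicted negative: 128)

207


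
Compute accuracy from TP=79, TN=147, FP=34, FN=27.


Accuracy = (TP+TN)/(TP+TN+FP+FN)
= (79+147)/(287)
= 226/287 = 78.75%

78.75%


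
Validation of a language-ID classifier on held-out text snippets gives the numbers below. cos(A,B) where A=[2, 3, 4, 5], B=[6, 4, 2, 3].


A·B = 2·6 + 3·4 + 4·2 + 5·3 = 47
‖A‖ = √54 = 7.3485, ‖B‖ = √65 = 8.0623
cos = 47/(√54·√65) = 47/√3510 = 0.7933

0.7933


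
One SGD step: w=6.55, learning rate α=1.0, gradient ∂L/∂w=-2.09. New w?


w_new = w - α·∇
= 6.55 - 1.0·-2.09
= 6.55 + 2.09
= 8.64

8.64


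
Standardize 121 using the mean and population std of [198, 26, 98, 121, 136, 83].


μ = 110.3333, σ = 52.3917
z = (121 - 110.3333)/52.3917 = 0.2036

0.2036


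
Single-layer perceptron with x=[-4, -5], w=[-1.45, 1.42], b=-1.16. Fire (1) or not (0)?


z = (-4)·(-1.45) + (-5)·(1.42) - 1.16
  = -2.46
step(z) = 0 (z<0)

0


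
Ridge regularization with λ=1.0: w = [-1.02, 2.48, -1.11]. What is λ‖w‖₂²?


‖w‖₂² = (-1.02)² + (2.48)² + (-1.11)²
     = 1.0404 + 6.1504 + 1.2321
     = 8.4229
λ·‖w‖₂² = 1.0·8.4229 = 8.4229

8.4229


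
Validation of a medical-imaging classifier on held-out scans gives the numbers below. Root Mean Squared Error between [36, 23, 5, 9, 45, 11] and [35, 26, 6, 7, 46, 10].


MSE = 17/6 = 2.8333
RMSE = √(17/6) = 1.6833

1.6833


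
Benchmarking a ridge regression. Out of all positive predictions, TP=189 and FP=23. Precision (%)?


Precision = TP/(TP+FP)
= 189/(189+23)
= 189/212 = 89.15%

89.15%


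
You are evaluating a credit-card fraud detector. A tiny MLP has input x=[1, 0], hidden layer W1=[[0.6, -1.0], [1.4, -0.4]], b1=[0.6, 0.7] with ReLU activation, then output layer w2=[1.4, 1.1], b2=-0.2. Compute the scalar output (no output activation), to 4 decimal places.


z1[0] = (0.6)·(1) + (-1.0)·(0) + 0.6 = 1.2
z1[1] = (1.4)·(1) + (-0.4)·(0) + 0.7 = 2.1
h = ReLU(z1) = [1.2, 2.1]
output = (1.4)·(1.2) + (1.1)·(2.1) - 0.2 = 3.79

3.79


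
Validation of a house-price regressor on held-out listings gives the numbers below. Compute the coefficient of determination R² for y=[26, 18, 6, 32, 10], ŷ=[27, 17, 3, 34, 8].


ȳ = 18.4
SS_res = Σ(y-ŷ)² = 19
SS_tot = Σ(y-ȳ)² = 467.2
R² = 1 - SS_res/SS_tot = 1 - 0.0407 = 0.9593

0.9593


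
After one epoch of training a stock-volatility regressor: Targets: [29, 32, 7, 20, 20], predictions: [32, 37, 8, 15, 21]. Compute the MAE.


Absolute errors: |29-32|=3, |32-37|=5, |7-8|=1, |20-15|=5, |20-21|=1
Sum = 15
MAE = 15/5 = 3

3


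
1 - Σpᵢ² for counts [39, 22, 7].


Probabilities: [39/68, 22/68, 7/68] ≈ [0.5735, 0.3235, 0.1029]
Σpᵢ² = (1521 + 484 + 49)/68² = 2054/4624
Gini = 1 - Σpᵢ² = 1 - 2054/4624 = 0.5558

0.5558


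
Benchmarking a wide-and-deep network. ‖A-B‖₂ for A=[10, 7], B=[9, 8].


d = √((10-9)² + (7-8)²)
  = √(1 + 1)
  = √2 = 1.4142

1.4142


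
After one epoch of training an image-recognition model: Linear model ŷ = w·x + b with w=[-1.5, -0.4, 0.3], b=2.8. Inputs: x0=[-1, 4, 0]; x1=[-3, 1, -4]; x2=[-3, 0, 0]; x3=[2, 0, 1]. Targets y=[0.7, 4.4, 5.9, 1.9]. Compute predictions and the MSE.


ŷ0 = (-1.5)·(-1) + (-0.4)·(4) + (0.3)·(0) + 2.8 = 2.7
ŷ1 = (-1.5)·(-3) + (-0.4)·(1) + (0.3)·(-4) + 2.8 = 5.7
ŷ2 = (-1.5)·(-3) + (-0.4)·(0) + (0.3)·(0) + 2.8 = 7.3
ŷ3 = (-1.5)·(2) + (-0.4)·(0) + (0.3)·(1) + 2.8 = 0.1
errors² = [4.0, 1.69, 1.96, 3.24]
MSE = 10.8900/4 = 2.7225

2.7225


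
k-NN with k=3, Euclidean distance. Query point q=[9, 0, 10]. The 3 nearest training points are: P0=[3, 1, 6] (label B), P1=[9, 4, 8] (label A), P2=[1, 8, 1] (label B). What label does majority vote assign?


d(q,P0) = 7.2801  (label B)
d(q,P1) = 4.4721  (label A)
d(q,P2) = 14.4568  (label B)
Votes: A=1, B=2
Majority → B

B


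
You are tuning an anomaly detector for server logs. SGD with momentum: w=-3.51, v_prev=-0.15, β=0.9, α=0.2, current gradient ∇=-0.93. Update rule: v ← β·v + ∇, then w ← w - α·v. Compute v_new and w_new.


v_new = 0.9·-0.15 - 0.93 = -0.135 - 0.93 = -1.065
w_new = -3.51 - 0.2·-1.065 = -3.51 + 0.213 = -3.297

v_new=-1.065, w_new=-3.297


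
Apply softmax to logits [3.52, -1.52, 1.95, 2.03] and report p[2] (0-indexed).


Exponentials: e^3.52=33.7844, e^-1.52=0.2187, e^1.95=7.0287, e^2.03=7.6141
Sum = 48.6459
Softmax = [0.6945, 0.0045, 0.1445, 0.1565]
p[2] = 7.0287/48.6459 = 0.1445

0.1445


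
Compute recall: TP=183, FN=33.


Recall = TP/(TP+FN)
= 183/(183+33)
= 183/216 = 84.72%

84.72%


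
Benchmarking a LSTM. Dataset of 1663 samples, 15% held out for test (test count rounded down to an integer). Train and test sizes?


Test = ⌊1663·15/100⌋ = 249
Train = 1663 - 249 = 1414

Train: 1414, Test: 249


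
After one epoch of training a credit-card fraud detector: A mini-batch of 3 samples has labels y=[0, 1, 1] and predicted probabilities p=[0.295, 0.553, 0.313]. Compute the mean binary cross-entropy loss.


L[0] = -ln(1-0.295) = -ln(0.705) = 0.3496
L[1] = -ln(0.553) = 0.5924
L[2] = -ln(0.313) = 1.1616
mean = (0.3496 + 0.5924 + 1.1616)/3 = 0.7012

0.7012


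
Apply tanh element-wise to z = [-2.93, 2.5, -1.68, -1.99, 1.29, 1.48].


tanh(-2.93) = -0.9943
tanh(2.5) = 0.9866
tanh(-1.68) = -0.9329
tanh(-1.99) = -0.9633
tanh(1.29) = 0.8591
tanh(1.48) = 0.9015
result = [-0.9943, 0.9866, -0.9329, -0.9633, 0.8591, 0.9015]

[-0.9943, 0.9866, -0.9329, -0.9633, 0.8591, 0.9015]


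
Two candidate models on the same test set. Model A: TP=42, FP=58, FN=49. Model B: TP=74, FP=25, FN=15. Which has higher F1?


Model A: P=42/100=0.42, R=42/91=0.4615, F1=2PR/(P+R)=2TP/(2TP+FP+FN)=84/191=0.4398
Model B: P=74/99=0.7475, R=74/89=0.8315, F1=2PR/(P+R)=2TP/(2TP+FP+FN)=148/188=0.7872
0.4398 < 0.7872 → Model B

Model B


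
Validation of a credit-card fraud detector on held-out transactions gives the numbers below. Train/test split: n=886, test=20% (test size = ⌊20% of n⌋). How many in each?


Test = ⌊886·20/100⌋ = 177
Train = 886 - 177 = 709

Train: 709, Test: 177


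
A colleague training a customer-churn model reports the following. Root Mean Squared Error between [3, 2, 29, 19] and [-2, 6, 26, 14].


MSE = 75/4 = 18.75
RMSE = √(75/4) = 4.3301

4.3301


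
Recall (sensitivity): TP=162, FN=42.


Recall = TP/(TP+FN)
= 162/(162+42)
= 162/204 = 79.41%

79.41%


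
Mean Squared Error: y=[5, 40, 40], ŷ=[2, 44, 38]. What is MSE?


Squared errors: (5-2)²=9, (40-44)²=16, (40-38)²=4
Sum = 29
MSE = 29/3 = 29/3

29/3


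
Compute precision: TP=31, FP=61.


Precision = TP/(TP+FP)
= 31/(31+61)
= 31/92 = 33.7%

33.7%


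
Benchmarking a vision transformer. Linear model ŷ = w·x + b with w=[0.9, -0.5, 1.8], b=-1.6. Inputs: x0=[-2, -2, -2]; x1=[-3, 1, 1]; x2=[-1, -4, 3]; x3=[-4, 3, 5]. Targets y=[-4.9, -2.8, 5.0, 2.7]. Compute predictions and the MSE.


ŷ0 = (0.9)·(-2) + (-0.5)·(-2) + (1.8)·(-2) - 1.6 = -6.0
ŷ1 = (0.9)·(-3) + (-0.5)·(1) + (1.8)·(1) - 1.6 = -3.0
ŷ2 = (0.9)·(-1) + (-0.5)·(-4) + (1.8)·(3) - 1.6 = 4.9
ŷ3 = (0.9)·(-4) + (-0.5)·(3) + (1.8)·(5) - 1.6 = 2.3
errors² = [1.21, 0.04, 0.01, 0.16]
MSE = 1.4200/4 = 0.355

0.355


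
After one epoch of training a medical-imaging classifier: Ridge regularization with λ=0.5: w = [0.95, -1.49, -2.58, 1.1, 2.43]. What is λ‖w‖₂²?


‖w‖₂² = (0.95)² + (-1.49)² + (-2.58)² + (1.1)² + (2.43)²
     = 0.9025 + 2.2201 + 6.6564 + 1.21 + 5.9049
     = 16.8939
λ·‖w‖₂² = 0.5·16.8939 = 8.44695

8.44695


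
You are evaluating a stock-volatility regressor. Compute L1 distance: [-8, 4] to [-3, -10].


d = |-8+ 3| + |4+ 10|
  = 5 + 14
  = 19

19


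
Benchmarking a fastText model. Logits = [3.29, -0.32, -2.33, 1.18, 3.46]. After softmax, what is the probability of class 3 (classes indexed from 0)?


Exponentials: e^3.29=26.8429, e^-0.32=0.7261, e^-2.33=0.0973, e^1.18=3.2544, e^3.46=31.817
Sum = 62.7377
Softmax = [0.4279, 0.0116, 0.0016, 0.0519, 0.5071]
p[3] = 3.2544/62.7377 = 0.0519

0.0519


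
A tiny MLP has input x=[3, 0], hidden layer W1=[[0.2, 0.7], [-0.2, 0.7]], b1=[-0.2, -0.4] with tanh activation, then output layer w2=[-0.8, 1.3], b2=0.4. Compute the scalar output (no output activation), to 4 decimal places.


z1[0] = (0.2)·(3) + (0.7)·(0) - 0.2 = 0.4
z1[1] = (-0.2)·(3) + (0.7)·(0) - 0.4 = -1.0
h = tanh(z1) = [0.3799, -0.7616]
output = (-0.8)·(0.3799) + (1.3)·(-0.7616) + 0.4 = -0.894

-0.894


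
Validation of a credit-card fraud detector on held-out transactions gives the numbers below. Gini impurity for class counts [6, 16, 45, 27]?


Probabilities: [6/94, 16/94, 45/94, 27/94] ≈ [0.0638, 0.1702, 0.4787, 0.2872]
Σpᵢ² = (36 + 256 + 2025 + 729)/94² = 3046/8836
Gini = 1 - Σpᵢ² = 1 - 3046/8836 = 0.6553

0.6553


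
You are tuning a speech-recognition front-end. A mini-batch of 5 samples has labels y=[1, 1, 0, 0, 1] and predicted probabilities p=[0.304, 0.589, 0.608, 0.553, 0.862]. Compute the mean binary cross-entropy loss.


L[0] = -ln(0.304) = 1.1907
L[1] = -ln(0.589) = 0.5293
L[2] = -ln(1-0.608) = -ln(0.392) = 0.9365
L[3] = -ln(1-0.553) = -ln(0.447) = 0.8052
L[4] = -ln(0.862) = 0.1485
mean = (1.1907 + 0.5293 + 0.9365 + 0.8052 + 0.1485)/5 = 0.722

0.722


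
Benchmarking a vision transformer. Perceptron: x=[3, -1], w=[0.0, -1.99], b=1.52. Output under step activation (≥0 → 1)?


z = (3)·(0.0) + (-1)·(-1.99) + 1.52
  = 3.51
step(z) = 1 (z≥0)

1


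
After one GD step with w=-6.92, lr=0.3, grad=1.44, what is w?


w_new = w - α·∇
= -6.92 - 0.3·1.44
= -6.92 - 0.432
= -7.352

-7.352


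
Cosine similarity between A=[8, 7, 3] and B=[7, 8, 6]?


A·B = 8·7 + 7·8 + 3·6 = 130
‖A‖ = √122 = 11.0454, ‖B‖ = √149 = 12.2066
cos = 130/(√122·√149) = 130/√18178 = 0.9642

0.9642


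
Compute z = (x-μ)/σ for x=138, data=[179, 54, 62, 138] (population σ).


μ = 108.25, σ = 52.3754
z = (138 - 108.25)/52.3754 = 0.568

0.568


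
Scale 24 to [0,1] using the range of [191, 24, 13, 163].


min=13, max=191
(24-13)/(191-13) = 11/178 = 0.0618

0.0618


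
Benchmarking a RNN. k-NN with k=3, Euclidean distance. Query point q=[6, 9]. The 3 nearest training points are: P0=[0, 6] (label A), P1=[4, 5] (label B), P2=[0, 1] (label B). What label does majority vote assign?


d(q,P0) = 6.7082  (label A)
d(q,P1) = 4.4721  (label B)
d(q,P2) = 10.0  (label B)
Votes: A=1, B=2
Majority → B

B


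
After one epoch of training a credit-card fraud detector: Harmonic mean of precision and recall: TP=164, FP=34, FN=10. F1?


Precision = 164/198 = 0.8283
Recall = 164/174 = 0.9425
F1 = 2·P·R/(P+R) = 2·TP/(2·TP+FP+FN) = 328/(328+34+10) = 328/372 = 0.8817

0.8817


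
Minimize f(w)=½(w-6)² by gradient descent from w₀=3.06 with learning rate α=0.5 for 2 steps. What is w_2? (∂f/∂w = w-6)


step 1: grad = 3.06-6 = -2.94; w = 3.06 - 0.5·(-2.94) = 4.53
step 2: grad = 4.53-6 = -1.47; w = 4.53 - 0.5·(-1.47) = 5.265

5.265


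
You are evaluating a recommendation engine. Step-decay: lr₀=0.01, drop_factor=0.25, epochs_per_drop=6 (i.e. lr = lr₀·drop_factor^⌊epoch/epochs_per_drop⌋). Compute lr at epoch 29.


n_drops = ⌊29/6⌋ = 4
lr = 0.01·0.25^4 = 0.01·0.00390625 = 0.0000390625

0.0000390625


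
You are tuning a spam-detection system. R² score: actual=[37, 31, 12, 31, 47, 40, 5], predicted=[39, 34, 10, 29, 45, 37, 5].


ȳ = 29
SS_res = Σ(y-ŷ)² = 34
SS_tot = Σ(y-ȳ)² = 1382
R² = 1 - SS_res/SS_tot = 1 - 0.0246 = 0.9754

0.9754


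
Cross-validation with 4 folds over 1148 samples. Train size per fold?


Fold size = 1148/4 = 287
Training per fold = 1148 - 287 = 861

861


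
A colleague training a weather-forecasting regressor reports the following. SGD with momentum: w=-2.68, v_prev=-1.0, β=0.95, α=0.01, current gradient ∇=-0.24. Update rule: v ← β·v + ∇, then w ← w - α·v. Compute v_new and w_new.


v_new = 0.95·-1.0 - 0.24 = -0.95 - 0.24 = -1.19
w_new = -2.68 - 0.01·-1.19 = -2.68 + 0.0119 = -2.6681

v_new=-1.19, w_new=-2.6681


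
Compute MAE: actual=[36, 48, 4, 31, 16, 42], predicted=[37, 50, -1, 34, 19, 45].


Absolute errors: |36-37|=1, |48-50|=2, |4+ 1|=5, |31-34|=3, |16-19|=3, |42-45|=3
Sum = 17
MAE = 17/6 = 17/6

17/6


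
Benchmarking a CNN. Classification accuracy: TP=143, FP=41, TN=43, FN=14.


Accuracy = (TP+TN)/(TP+TN+FP+FN)
= (143+43)/(241)
= 186/241 = 77.18%

77.18%


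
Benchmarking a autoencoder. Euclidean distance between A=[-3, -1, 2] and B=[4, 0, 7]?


d = √((-3-4)² + (-1-0)² + (2-7)²)
  = √(49 + 1 + 25)
  = √75 = 8.6603

8.6603


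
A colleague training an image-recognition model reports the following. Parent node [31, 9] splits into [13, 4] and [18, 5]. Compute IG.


Parent = [31, 9], H_parent = 0.7692
H_left = 0.7871 (n=17), H_right = 0.7554 (n=23)
H_children = (17/40)·0.7871 + (23/40)·0.7554 = 0.7689
IG = 0.7692 - 0.7689 = 0.0003

0.0003


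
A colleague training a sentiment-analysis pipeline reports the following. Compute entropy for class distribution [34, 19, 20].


Probabilities: [34/73, 19/73, 20/73] ≈ [0.4658, 0.2603, 0.274]
H = -((34/73)·log₂(34/73) + (19/73)·log₂(19/73) + (20/73)·log₂(20/73))
  = 1.5306 bits

1.5306 bits


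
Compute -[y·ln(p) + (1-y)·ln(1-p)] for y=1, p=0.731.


BCE = -[y·ln(p) + (1-y)·ln(1-p)]
= -1·ln(0.731) - 0
= -ln(0.731) = 0.3133

0.3133


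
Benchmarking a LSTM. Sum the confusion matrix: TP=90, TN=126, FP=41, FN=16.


Total = TP + TN + FP + FN
= 90 + 126 + 41 + 16
= 273
(Predicted positive: 131, predicted negative: 142)

273


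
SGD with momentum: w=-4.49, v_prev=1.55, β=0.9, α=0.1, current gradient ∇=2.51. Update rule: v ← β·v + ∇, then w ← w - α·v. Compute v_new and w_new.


v_new = 0.9·1.55 + 2.51 = 1.395 + 2.51 = 3.905
w_new = -4.49 - 0.1·3.905 = -4.49 - 0.3905 = -4.8805

v_new=3.905, w_new=-4.8805


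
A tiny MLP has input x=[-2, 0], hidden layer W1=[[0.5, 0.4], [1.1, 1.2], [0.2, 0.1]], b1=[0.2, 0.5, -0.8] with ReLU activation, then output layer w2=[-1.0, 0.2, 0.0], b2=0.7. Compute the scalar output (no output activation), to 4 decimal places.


z1[0] = (0.5)·(-2) + (0.4)·(0) + 0.2 = -0.8
z1[1] = (1.1)·(-2) + (1.2)·(0) + 0.5 = -1.7
z1[2] = (0.2)·(-2) + (0.1)·(0) - 0.8 = -1.2
h = ReLU(z1) = [0.0, 0.0, 0.0]
output = (-1.0)·(0.0) + (0.2)·(0.0) + (0.0)·(0.0) + 0.7 = 0.7

0.7


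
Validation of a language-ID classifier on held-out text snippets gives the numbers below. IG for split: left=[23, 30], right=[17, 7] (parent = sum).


Parent = [40, 37], H_parent = 0.9989
H_left = 0.9874 (n=53), H_right = 0.8709 (n=24)
H_children = (53/77)·0.9874 + (24/77)·0.8709 = 0.9511
IG = 0.9989 - 0.9511 = 0.0478

0.0478


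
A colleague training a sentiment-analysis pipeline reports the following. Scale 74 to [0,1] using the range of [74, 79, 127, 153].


min=74, max=153
(74-74)/(153-74) = 0/79 = 0.0

0.0


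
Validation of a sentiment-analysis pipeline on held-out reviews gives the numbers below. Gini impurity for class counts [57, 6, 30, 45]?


Probabilities: [57/138, 6/138, 30/138, 45/138] ≈ [0.413, 0.0435, 0.2174, 0.3261]
Σpᵢ² = (3249 + 36 + 900 + 2025)/138² = 6210/19044
Gini = 1 - Σpᵢ² = 1 - 6210/19044 = 0.6739

0.6739


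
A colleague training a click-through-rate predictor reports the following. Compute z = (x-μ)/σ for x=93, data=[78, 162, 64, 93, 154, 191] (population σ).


μ = 123.6667, σ = 47.4506
z = (93 - 123.6667)/47.4506 = -0.6463

-0.6463


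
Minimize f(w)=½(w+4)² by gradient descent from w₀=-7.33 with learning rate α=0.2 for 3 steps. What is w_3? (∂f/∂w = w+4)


step 1: grad = -7.33+4 = -3.33; w = -7.33 - 0.2·(-3.33) = -6.664
step 2: grad = -6.664+4 = -2.664; w = -6.664 - 0.2·(-2.664) = -6.1312
step 3: grad = -6.1312+4 = -2.1312; w = -6.1312 - 0.2·(-2.1312) = -5.70496

-5.70496
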